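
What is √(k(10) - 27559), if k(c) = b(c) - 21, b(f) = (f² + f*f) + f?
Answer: I*√27370 ≈ 165.44*I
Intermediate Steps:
b(f) = f + 2*f² (b(f) = (f² + f²) + f = 2*f² + f = f + 2*f²)
k(c) = -21 + c*(1 + 2*c) (k(c) = c*(1 + 2*c) - 21 = -21 + c*(1 + 2*c))
√(k(10) - 27559) = √((-21 + 10*(1 + 2*10)) - 27559) = √((-21 + 10*(1 + 20)) - 27559) = √((-21 + 10*21) - 27559) = √((-21 + 210) - 27559) = √(189 - 27559) = √(-27370) = I*√27370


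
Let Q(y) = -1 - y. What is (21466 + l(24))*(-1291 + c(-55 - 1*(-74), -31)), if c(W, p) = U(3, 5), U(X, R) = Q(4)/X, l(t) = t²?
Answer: -85478876/3 ≈ -2.8493e+7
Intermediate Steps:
U(X, R) = -5/X (U(X, R) = (-1 - 1*4)/X = (-1 - 4)/X = -5/X)
c(W, p) = -5/3
(21466 + l(24))*(-1291 + c(-55 - 1*(-74), -31)) = (21466 + 24²)*(-1291 - 5/3) = (21466 + 576)*(-3878/3) = 22042*(-3878/3) = -85478876/3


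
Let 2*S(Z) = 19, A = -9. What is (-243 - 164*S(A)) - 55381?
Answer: -57182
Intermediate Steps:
S(Z) = 19/2 (S(Z) = (1/2)*19 = 19/2)
(-243 - 164*S(A)) - 55381 = (-243 - 164*19/2) - 55381 = (-243 - 1558) - 55381 = -1801 - 55381 = -57182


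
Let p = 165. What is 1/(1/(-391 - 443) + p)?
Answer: 834/137609 ≈ 0.0060607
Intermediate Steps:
1/(1/(-391 - 443) + p) = 1/(1/(-391 - 443) + 165) = 1/(1/(-834) + 165) = 1/(-1/834 + 165) = 1/(137609/834) = 834/137609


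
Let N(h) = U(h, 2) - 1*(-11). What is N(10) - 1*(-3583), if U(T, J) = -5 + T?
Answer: 3599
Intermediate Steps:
N(h) = 6 + h (N(h) = (-5 + h) - 1*(-11) = (-5 + h) + 11 = 6 + h)
N(10) - 1*(-3583) = (6 + 10) - 1*(-3583) = 16 + 3583 = 3599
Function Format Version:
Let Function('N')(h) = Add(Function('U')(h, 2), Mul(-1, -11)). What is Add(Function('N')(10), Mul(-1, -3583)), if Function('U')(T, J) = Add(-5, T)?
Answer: 3599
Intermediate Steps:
Function('N')(h) = Add(6, h) (Function('N')(h) = Add(Add(-5, h), Mul(-1, -11)) = Add(Add(-5, h), 11) = Add(6, h))
Add(Function('N')(10), Mul(-1, -3583)) = Add(Add(6, 10), Mul(-1, -3583)) = Add(16, 3583) = 3599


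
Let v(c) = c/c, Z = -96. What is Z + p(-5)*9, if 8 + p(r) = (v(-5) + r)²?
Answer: -24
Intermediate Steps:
v(c) = 1
p(r) = -8 + (1 + r)²
Z + p(-5)*9 = -96 + (-8 + (1 - 5)²)*9 = -96 + (-8 + (-4)²)*9 = -96 + (-8 + 16)*9 = -96 + 8*9 = -96 + 72 = -24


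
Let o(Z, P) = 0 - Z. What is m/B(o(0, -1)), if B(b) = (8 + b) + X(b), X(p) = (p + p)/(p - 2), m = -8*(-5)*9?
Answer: 45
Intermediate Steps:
o(Z, P) = -Z
m = 360 (m = 40*9 = 360)
X(p) = 2*p/(-2 + p) (X(p) = (2*p)/(-2 + p) = 2*p/(-2 + p))
B(b) = 8 + b + 2*b/(-2 + b) (B(b) = (8 + b) + 2*b/(-2 + b) = 8 + b + 2*b/(-2 + b))
m/B(o(0, -1)) = 360/(((-16 + (-1*0)² + 8*(-1*0))/(-2 - 1*0))) = 360/(((-16 + 0² + 8*0)/(-2 + 0))) = 360/(((-16 + 0 + 0)/(-2))) = 360/((-½*(-16))) = 360/8 = 360*(⅛) = 45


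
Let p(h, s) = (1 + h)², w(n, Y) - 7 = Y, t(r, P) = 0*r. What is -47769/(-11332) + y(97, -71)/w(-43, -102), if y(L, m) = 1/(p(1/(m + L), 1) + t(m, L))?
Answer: 3300581663/784797660 ≈ 4.2056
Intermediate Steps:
t(r, P) = 0
w(n, Y) = 7 + Y
y(L, m) = (1 + 1/(L + m))⁻² (y(L, m) = 1/((1 + 1/(m + L))² + 0) = 1/((1 + 1/(L + m))² + 0) = 1/((1 + 1/(L + m))²) = (1 + 1/(L + m))⁻²)
-47769/(-11332) + y(97, -71)/w(-43, -102) = -47769/(-11332) + ((97 - 71)²/(1 + 97 - 71)²)/(7 - 102) = -47769*(-1/11332) + (26²/27²)/(-95) = 47769/11332 + (676*(1/729))*(-1/95) = 47769/11332 + (676/729)*(-1/95) = 47769/11332 - 676/69255 = 3300581663/784797660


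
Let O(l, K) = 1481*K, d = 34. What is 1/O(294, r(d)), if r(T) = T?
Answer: 1/50354 ≈ 1.9859e-5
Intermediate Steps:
1/O(294, r(d)) = 1/(1481*34) = 1/50354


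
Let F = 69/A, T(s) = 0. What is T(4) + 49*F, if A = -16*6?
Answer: -1127/32 ≈ -35.219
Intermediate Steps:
A = -96
F = -23/32 (F = 69/(-96) = 69*(-1/96) = -23/32 ≈ -0.71875)
T(4) + 49*F = 0 + 49*(-23/32) = 0 - 1127/32 = -1127/32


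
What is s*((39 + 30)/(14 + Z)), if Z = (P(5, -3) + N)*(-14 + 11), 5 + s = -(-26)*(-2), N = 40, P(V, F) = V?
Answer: 3933/121 ≈ 32.504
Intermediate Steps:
s = -57 (s = -5 - (-26)*(-2) = -5 - 13*4 = -5 - 52 = -57)
Z = -135 (Z = (5 + 40)*(-14 + 11) = 45*(-3) = -135)
s*((39 + 30)/(14 + Z)) = -57*(39 + 30)/(14 - 135) = -3933/(-121) = -3933*(-1)/121 = -57*(-69/121) = 3933/121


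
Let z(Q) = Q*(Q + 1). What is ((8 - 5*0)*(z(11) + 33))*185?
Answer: 244200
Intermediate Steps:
z(Q) = Q*(1 + Q)
((8 - 5*0)*(z(11) + 33))*185 = ((8 - 5*0)*(11*(1 + 11) + 33))*185 = ((8 + 0)*(11*12 + 33))*185 = (8*(132 + 33))*185 = (8*165)*185 = 1320*185 = 244200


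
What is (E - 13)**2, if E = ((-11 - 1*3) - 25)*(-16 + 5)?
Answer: 173056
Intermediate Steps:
E = 429 (E = ((-11 - 3) - 25)*(-11) = (-14 - 25)*(-11) = -39*(-11) = 429)
(E - 13)**2 = (429 - 13)**2 = 416**2 = 173056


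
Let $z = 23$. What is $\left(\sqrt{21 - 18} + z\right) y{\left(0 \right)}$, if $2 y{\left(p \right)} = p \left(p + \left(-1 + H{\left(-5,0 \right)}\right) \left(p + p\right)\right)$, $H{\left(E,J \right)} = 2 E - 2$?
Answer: $0$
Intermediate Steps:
$H{\left(E,J \right)} = -2 + 2 E$
$y{\left(p \right)} = - \frac{25 p^{2}}{2}$ ($y{\left(p \right)} = \frac{p \left(p + \left(-1 + \left(-2 + 2 \left(-5\right)\right)\right) \left(p + p\right)\right)}{2} = \frac{p \left(p + \left(-1 - 12\right) 2 p\right)}{2} = \frac{p \left(p - 13 \cdot 2 p\right)}{2} = \frac{p \left(p - 26 p\right)}{2} = \frac{p \left(- 25 p\right)}{2} = \frac{\left(-25\right) p^{2}}{2} = - \frac{25 p^{2}}{2}$)
$\left(\sqrt{21 - 18} + z\right) y{\left(0 \right)} = \left(\sqrt{21 - 18} + 23\right) \left(- \frac{25 \cdot 0^{2}}{2}\right) = \left(\sqrt{3} + 23\right) \left(\left(- \frac{25}{2}\right) 0\right) = \left(23 + \sqrt{3}\right) 0 = 0$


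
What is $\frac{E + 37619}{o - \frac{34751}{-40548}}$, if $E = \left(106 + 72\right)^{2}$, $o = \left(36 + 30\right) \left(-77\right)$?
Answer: $- \frac{90648324}{6646135} \approx -13.639$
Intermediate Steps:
$o = -5082$ ($o = 66 \left(-77\right) = -5082$)
$E = 31684$ ($E = 178^{2} = 31684$)
$\frac{E + 37619}{o - \frac{34751}{-40548}} = \frac{31684 + 37619}{-5082 - \frac{34751}{-40548}} = \frac{69303}{-5082 - - \frac{1121}{1308}} = \frac{69303}{-5082 + \frac{1121}{1308}} = \frac{69303}{- \frac{6646135}{1308}} = 69303 \left(- \frac{1308}{6646135}\right) = - \frac{90648324}{6646135}$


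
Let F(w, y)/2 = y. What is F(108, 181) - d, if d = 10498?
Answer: -10136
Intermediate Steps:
F(w, y) = 2*y
F(108, 181) - d = 2*181 - 1*10498 = 362 - 10498 = -10136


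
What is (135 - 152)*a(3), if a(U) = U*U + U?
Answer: -204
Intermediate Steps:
a(U) = U + U² (a(U) = U² + U = U + U²)
(135 - 152)*a(3) = (135 - 152)*(3*(1 + 3)) = -51*4 = -17*12 = -204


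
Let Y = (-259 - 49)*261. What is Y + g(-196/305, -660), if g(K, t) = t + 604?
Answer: -80444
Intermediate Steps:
Y = -80388 (Y = -308*261 = -80388)
g(K, t) = 604 + t
Y + g(-196/305, -660) = -80388 + (604 - 660) = -80388 - 56 = -80444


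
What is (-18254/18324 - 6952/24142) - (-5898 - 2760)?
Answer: 957385179187/110594502 ≈ 8656.7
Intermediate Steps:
(-18254/18324 - 6952/24142) - (-5898 - 2760) = (-18254*1/18324 - 6952*1/24142) - 1*(-8658) = (-9127/9162 - 3476/12071) + 8658 = -142019129/110594502 + 8658 = 957385179187/110594502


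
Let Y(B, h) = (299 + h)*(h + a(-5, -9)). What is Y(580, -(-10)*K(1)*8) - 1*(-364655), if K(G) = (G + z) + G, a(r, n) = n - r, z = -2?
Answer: 363459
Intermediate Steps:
K(G) = -2 + 2*G (K(G) = (G - 2) + G = (-2 + G) + G = -2 + 2*G)
Y(B, h) = (-4 + h)*(299 + h) (Y(B, h) = (299 + h)*(h + (-9 - 1*(-5))) = (299 + h)*(h + (-9 + 5)) = (299 + h)*(h - 4) = (299 + h)*(-4 + h) = (-4 + h)*(299 + h))
Y(580, -(-10)*K(1)*8) - 1*(-364655) = (-1196 + (-(-10)*(-2 + 2*1)*8)² + 295*(-(-10)*(-2 + 2*1)*8)) - 1*(-364655) = (-1196 + (-(-10)*(-2 + 2)*8)² + 295*(-(-10)*(-2 + 2)*8)) + 364655 = (-1196 + (-(-10)*0*8)² + 295*(-(-10)*0*8)) + 364655 = (-1196 + (-2*0*8)² + 295*(-2*0*8)) + 364655 = (-1196 + (0*8)² + 295*(0*8)) + 364655 = (-1196 + 0² + 295*0) + 364655 = (-1196 + 0 + 0) + 364655 = -1196 + 364655 = 363459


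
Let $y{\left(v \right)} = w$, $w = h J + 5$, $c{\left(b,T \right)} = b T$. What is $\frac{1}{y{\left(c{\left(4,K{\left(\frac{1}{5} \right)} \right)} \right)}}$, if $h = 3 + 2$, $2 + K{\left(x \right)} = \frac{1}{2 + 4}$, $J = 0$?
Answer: $\frac{1}{5} \approx 0.2$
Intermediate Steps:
$K{\left(x \right)} = - \frac{11}{6}$ ($K{\left(x \right)} = -2 + \frac{1}{2 + 4} = -2 + \frac{1}{6} = - \frac{11}{6}$)
$c{\left(b,T \right)} = T b$
$h = 5$
$w = 5$ ($w = 5 \cdot 0 + 5 = 0 + 5 = 5$)
$y{\left(v \right)} = 5$
$\frac{1}{y{\left(c{\left(4,K{\left(\frac{1}{5} \right)} \right)} \right)}} = \frac{1}{5}$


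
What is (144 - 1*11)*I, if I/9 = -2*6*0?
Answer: 0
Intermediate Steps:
I = 0 (I = 9*(-2*6*0) = 9*(-12*0) = 9*0 = 0)
(144 - 1*11)*I = (144 - 1*11)*0 = (144 - 11)*0 = 133*0 = 0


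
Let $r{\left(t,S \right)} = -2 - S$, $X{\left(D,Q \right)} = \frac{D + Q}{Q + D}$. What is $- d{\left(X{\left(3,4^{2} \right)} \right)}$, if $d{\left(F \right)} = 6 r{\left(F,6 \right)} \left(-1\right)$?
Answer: $-48$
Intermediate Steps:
$X{\left(D,Q \right)} = 1$ ($X{\left(D,Q \right)} = \frac{D + Q}{D + Q} = 1$)
$d{\left(F \right)} = 48$ ($d{\left(F \right)} = 6 \left(-2 - 6\right) \left(-1\right) = 6 \left(\left(-8\right) \left(-1\right)\right) = 6 \cdot 8 = 48$)
$- d{\left(X{\left(3,4^{2} \right)} \right)} = \left(-1\right) 48 = -48$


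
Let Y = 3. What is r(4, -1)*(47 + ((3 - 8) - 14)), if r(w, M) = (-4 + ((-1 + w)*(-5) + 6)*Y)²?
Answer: 26908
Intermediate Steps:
r(w, M) = (29 - 15*w)² (r(w, M) = (-4 + ((-1 + w)*(-5) + 6)*3)² = (-4 + ((5 - 5*w) + 6)*3)² = (-4 + (11 - 5*w)*3)² = (-4 + (33 - 15*w))² = (29 - 15*w)²)
r(4, -1)*(47 + ((3 - 8) - 14)) = (-29 + 15*4)²*(47 + ((3 - 8) - 14)) = (-29 + 60)²*(47 + (-5 - 14)) = 31²*(47 - 19) = 961*28 = 26908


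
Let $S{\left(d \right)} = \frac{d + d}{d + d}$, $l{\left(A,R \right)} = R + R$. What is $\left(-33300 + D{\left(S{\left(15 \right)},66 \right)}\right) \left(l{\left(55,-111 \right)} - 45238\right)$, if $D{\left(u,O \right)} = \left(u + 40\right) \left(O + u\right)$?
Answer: $1388939380$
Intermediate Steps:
$l{\left(A,R \right)} = 2 R$
$S{\left(d \right)} = 1$ ($S{\left(d \right)} = \frac{2 d}{2 d} = 2 d \frac{1}{2 d} = 1$)
$D{\left(u,O \right)} = \left(40 + u\right) \left(O + u\right)$
$\left(-33300 + D{\left(S{\left(15 \right)},66 \right)}\right) \left(l{\left(55,-111 \right)} - 45238\right) = \left(-33300 + \left(1^{2} + 40 \cdot 66 + 40 \cdot 1 + 66 \cdot 1\right)\right) \left(2 \left(-111\right) - 45238\right) = \left(-33300 + \left(1 + 2640 + 40 + 66\right)\right) \left(-222 - 45238\right) = \left(-33300 + 2747\right) \left(-45460\right) = \left(-30553\right) \left(-45460\right) = 1388939380$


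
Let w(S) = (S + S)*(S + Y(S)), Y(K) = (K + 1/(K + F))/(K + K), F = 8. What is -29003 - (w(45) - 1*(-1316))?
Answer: -1823943/53 ≈ -34414.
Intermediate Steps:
Y(K) = (K + 1/(8 + K))/(2*K) (Y(K) = (K + 1/(K + 8))/(K + K) = (K + 1/(8 + K))/((2*K)) = (K + 1/(8 + K))*(1/(2*K)) = (K + 1/(8 + K))/(2*K))
w(S) = 2*S*(S + (1 + S² + 8*S)/(2*S*(8 + S))) (w(S) = (S + S)*(S + (1 + S² + 8*S)/(2*S*(8 + S))) = (2*S)*(S + (1 + S² + 8*S)/(2*S*(8 + S))) = 2*S*(S + (1 + S² + 8*S)/(2*S*(8 + S))))
-29003 - (w(45) - 1*(-1316)) = -29003 - ((1 + 2*45³ + 8*45 + 17*45²)/(8 + 45) - 1*(-1316)) = -29003 - ((1 + 2*91125 + 360 + 17*2025)/53 + 1316) = -29003 - ((1 + 182250 + 360 + 34425)/53 + 1316) = -29003 - ((1/53)*217036 + 1316) = -29003 - (217036/53 + 1316) = -29003 - 1*286784/53 = -29003 - 286784/53 = -1823943/53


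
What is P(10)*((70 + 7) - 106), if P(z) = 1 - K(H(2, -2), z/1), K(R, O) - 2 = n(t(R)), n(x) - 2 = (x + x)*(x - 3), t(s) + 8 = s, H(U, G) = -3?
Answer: 9019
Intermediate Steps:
t(s) = -8 + s
n(x) = 2 + 2*x*(-3 + x) (n(x) = 2 + (x + x)*(x - 3) = 2 + (2*x)*(-3 + x) = 2 + 2*x*(-3 + x))
K(R, O) = 52 - 6*R + 2*(-8 + R)**2 (K(R, O) = 2 + (2 - 6*(-8 + R) + 2*(-8 + R)**2) = 2 + (2 + (48 - 6*R) + 2*(-8 + R)**2) = 2 + (50 - 6*R + 2*(-8 + R)**2) = 52 - 6*R + 2*(-8 + R)**2)
P(z) = -311 (P(z) = 1 - (180 - 38*(-3) + 2*(-3)**2) = 1 - (180 + 114 + 2*9) = 1 - (180 + 114 + 18) = 1 - 1*312 = 1 - 312 = -311)
P(10)*((70 + 7) - 106) = -311*((70 + 7) - 106) = -311*(77 - 106) = -311*(-29) = 9019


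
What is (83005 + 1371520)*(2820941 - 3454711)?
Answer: -921834309250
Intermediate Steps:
(83005 + 1371520)*(2820941 - 3454711) = 1454525*(-633770) = -921834309250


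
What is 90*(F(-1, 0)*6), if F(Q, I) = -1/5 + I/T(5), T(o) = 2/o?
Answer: -108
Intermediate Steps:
F(Q, I) = -⅕ + 5*I/2 (F(Q, I) = -1/5 + I/((2/5)) = -1*⅕ + I/((2*(⅕))) = -⅕ + I/(⅖) = -⅕ + I*(5/2) = -⅕ + 5*I/2)
90*(F(-1, 0)*6) = 90*((-⅕ + (5/2)*0)*6) = 90*((-⅕ + 0)*6) = 90*(-⅕*6) = 90*(-6/5) = -108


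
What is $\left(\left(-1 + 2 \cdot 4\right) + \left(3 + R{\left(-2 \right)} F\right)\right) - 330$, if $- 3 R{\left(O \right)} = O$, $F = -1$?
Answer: $- \frac{962}{3} \approx -320.67$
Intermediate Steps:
$R{\left(O \right)} = - \frac{O}{3}$
$\left(\left(-1 + 2 \cdot 4\right) + \left(3 + R{\left(-2 \right)} F\right)\right) - 330 = \left(\left(-1 + 2 \cdot 4\right) + \left(3 + \left(- \frac{1}{3}\right) \left(-2\right) \left(-1\right)\right)\right) - 330 = \left(\left(-1 + 8\right) + \left(3 + \frac{2}{3} \left(-1\right)\right)\right) - 330 = \left(7 + \left(3 - \frac{2}{3}\right)\right) - 330 = \left(7 + \frac{7}{3}\right) - 330 = \frac{28}{3} - 330 = - \frac{962}{3}$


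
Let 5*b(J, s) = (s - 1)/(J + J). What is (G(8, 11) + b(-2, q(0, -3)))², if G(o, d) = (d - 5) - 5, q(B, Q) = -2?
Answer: 529/400 ≈ 1.3225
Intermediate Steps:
G(o, d) = -10 + d (G(o, d) = (-5 + d) - 5 = -10 + d)
b(J, s) = (-1 + s)/(10*J) (b(J, s) = ((s - 1)/(J + J))/5 = ((-1 + s)/((2*J)))/5 = ((-1 + s)*(1/(2*J)))/5 = ((-1 + s)/(2*J))/5 = (-1 + s)/(10*J))
(G(8, 11) + b(-2, q(0, -3)))² = ((-10 + 11) + (⅒)*(-1 - 2)/(-2))² = (1 + (⅒)*(-½)*(-3))² = (1 + 3/20)² = (23/20)² = 529/400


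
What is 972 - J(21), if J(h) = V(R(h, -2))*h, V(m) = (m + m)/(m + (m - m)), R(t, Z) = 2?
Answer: 930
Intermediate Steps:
V(m) = 2 (V(m) = (2*m)/(m + 0) = (2*m)/m = 2)
J(h) = 2*h
972 - J(21) = 972 - 2*21 = 972 - 1*42 = 972 - 42 = 930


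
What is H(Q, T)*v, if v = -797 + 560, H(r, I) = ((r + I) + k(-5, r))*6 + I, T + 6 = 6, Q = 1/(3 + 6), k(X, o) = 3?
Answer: -4424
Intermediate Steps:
Q = ⅑ (Q = 1/9 = ⅑ ≈ 0.11111)
T = 0 (T = -6 + 6 = 0)
H(r, I) = 18 + 6*r + 7*I (H(r, I) = ((r + I) + 3)*6 + I = ((I + r) + 3)*6 + I = (3 + I + r)*6 + I = (18 + 6*I + 6*r) + I = 18 + 6*r + 7*I)
v = -237
H(Q, T)*v = (18 + 6*(⅑) + 7*0)*(-237) = (18 + ⅔ + 0)*(-237) = (56/3)*(-237) = -4424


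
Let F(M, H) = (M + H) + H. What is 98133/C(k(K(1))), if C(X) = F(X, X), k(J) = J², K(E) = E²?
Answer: 32711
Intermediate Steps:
F(M, H) = M + 2*H (F(M, H) = (H + M) + H = M + 2*H)
C(X) = 3*X (C(X) = X + 2*X = 3*X)
98133/C(k(K(1))) = 98133/((3*(1²)²)) = 98133/((3*1²)) = 98133/((3*1)) = 98133/3 = 98133*(⅓) = 32711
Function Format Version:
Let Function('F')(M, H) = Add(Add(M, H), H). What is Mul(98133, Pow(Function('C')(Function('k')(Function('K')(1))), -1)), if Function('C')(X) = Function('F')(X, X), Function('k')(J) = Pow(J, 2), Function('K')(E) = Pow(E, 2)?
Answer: 32711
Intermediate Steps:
Function('F')(M, H) = Add(M, Mul(2, H)) (Function('F')(M, H) = Add(Add(H, M), H) = Add(M, Mul(2, H)))
Function('C')(X) = Mul(3, X) (Function('C')(X) = Add(X, Mul(2, X)) = Mul(3, X))
Mul(98133, Pow(Function('C')(Function('k')(Function('K')(1))), -1)) = Mul(98133, Pow(Mul(3, Pow(Pow(1, 2), 2)), -1)) = Mul(98133, Pow(Mul(3, Pow(1, 2)), -1)) = Mul(98133, Pow(Mul(3, 1), -1)) = Mul(98133, Pow(3, -1)) = Mul(98133, Rational(1, 3)) = 32711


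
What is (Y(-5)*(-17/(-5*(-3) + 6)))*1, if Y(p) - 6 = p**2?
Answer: -527/21 ≈ -25.095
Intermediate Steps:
Y(p) = 6 + p**2
(Y(-5)*(-17/(-5*(-3) + 6)))*1 = ((6 + (-5)**2)*(-17/(-5*(-3) + 6)))*1 = ((6 + 25)*(-17/(15 + 6)))*1 = (31*(-17/21))*1 = -527/21*1 = -527/21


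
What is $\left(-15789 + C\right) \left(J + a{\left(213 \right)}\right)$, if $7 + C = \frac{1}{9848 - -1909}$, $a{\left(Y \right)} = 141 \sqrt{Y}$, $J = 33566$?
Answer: $- \frac{6233661724186}{11757} - \frac{8728537837 \sqrt{213}}{3919} \approx -5.6271 \cdot 10^{8}$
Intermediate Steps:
$C = - \frac{82298}{11757}$ ($C = -7 + \frac{1}{9848 - -1909} = -7 + \frac{1}{9848 + 1909} = -7 + \frac{1}{11757} = - \frac{82298}{11757} \approx -6.9999$)
$\left(-15789 + C\right) \left(J + a{\left(213 \right)}\right) = \left(-15789 - \frac{82298}{11757}\right) \left(33566 + 141 \sqrt{213}\right) = - \frac{185713571 \left(33566 + 141 \sqrt{213}\right)}{11757} = - \frac{6233661724186}{11757} - \frac{8728537837 \sqrt{213}}{3919}$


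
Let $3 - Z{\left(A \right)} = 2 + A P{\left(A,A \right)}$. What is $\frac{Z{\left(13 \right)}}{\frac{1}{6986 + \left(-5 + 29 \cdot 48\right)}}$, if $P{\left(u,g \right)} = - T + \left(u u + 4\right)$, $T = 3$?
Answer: $-18495957$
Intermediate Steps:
$P{\left(u,g \right)} = 1 + u^{2}$ ($P{\left(u,g \right)} = \left(-1\right) 3 + \left(u u + 4\right) = -3 + \left(u^{2} + 4\right) = -3 + \left(4 + u^{2}\right) = 1 + u^{2}$)
$Z{\left(A \right)} = 1 - A \left(1 + A^{2}\right)$ ($Z{\left(A \right)} = 3 - \left(2 + A \left(1 + A^{2}\right)\right) = 1 - A \left(1 + A^{2}\right)$)
$\frac{Z{\left(13 \right)}}{\frac{1}{6986 + \left(-5 + 29 \cdot 48\right)}} = \frac{1 - 13 - 13^{3}}{\frac{1}{6986 + \left(-5 + 29 \cdot 48\right)}} = \frac{1 - 13 - 2197}{\frac{1}{6986 + \left(-5 + 1392\right)}} = \frac{1 - 13 - 2197}{\frac{1}{6986 + 1387}} = - \frac{2209}{\frac{1}{8373}} = - 2209 \frac{1}{\frac{1}{8373}} = \left(-2209\right) 8373 = -18495957$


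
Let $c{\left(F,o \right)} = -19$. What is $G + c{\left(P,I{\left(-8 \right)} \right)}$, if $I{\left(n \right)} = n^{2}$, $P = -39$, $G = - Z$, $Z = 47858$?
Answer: $-47877$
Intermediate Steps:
$G = -47858$ ($G = \left(-1\right) 47858 = -47858$)
$G + c{\left(P,I{\left(-8 \right)} \right)} = -47858 - 19 = -47877$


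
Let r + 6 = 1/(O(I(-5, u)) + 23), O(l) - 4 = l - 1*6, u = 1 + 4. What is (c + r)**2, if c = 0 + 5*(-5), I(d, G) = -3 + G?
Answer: 506944/529 ≈ 958.31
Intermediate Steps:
u = 5
O(l) = -2 + l (O(l) = 4 + (l - 1*6) = 4 + (l - 6) = 4 + (-6 + l) = -2 + l)
r = -137/23 (r = -6 + 1/((-2 + (-3 + 5)) + 23) = -6 + 1/((-2 + 2) + 23) = -6 + 1/(0 + 23) = -6 + 1/23 = -137/23 ≈ -5.9565)
c = -25 (c = 0 - 25 = -25)
(c + r)**2 = (-25 - 137/23)**2 = (-712/23)**2 = 506944/529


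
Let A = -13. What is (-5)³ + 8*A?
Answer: -229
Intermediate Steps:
(-5)³ + 8*A = (-5)³ + 8*(-13) = -125 - 104 = -229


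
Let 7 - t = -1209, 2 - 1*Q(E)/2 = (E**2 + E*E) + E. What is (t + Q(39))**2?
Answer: 24423364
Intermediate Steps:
Q(E) = 4 - 4*E**2 - 2*E (Q(E) = 4 - 2*((E**2 + E*E) + E) = 4 - 2*((E**2 + E**2) + E) = 4 - 2*(2*E**2 + E) = 4 - 2*(E + 2*E**2) = 4 + (-4*E**2 - 2*E) = 4 - 4*E**2 - 2*E)
t = 1216 (t = 7 - 1*(-1209) = 7 + 1209 = 1216)
(t + Q(39))**2 = (1216 + (4 - 4*39**2 - 2*39))**2 = (1216 + (4 - 4*1521 - 78))**2 = (1216 + (4 - 6084 - 78))**2 = (1216 - 6158)**2 = (-4942)**2 = 24423364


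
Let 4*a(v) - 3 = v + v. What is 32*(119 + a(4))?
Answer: 3896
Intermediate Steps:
a(v) = ¾ + v/2 (a(v) = ¾ + (v + v)/4 = ¾ + (2*v)/4 = ¾ + v/2)
32*(119 + a(4)) = 32*(119 + (¾ + (½)*4)) = 32*(119 + (¾ + 2)) = 32*(119 + 11/4) = 32*(487/4) = 3896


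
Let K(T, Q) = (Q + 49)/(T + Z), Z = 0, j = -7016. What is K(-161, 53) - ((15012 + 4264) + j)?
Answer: -1973962/161 ≈ -12261.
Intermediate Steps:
K(T, Q) = (49 + Q)/T (K(T, Q) = (Q + 49)/(T + 0) = (49 + Q)/T)
K(-161, 53) - ((15012 + 4264) + j) = (49 + 53)/(-161) - ((15012 + 4264) - 7016) = -1/161*102 - (19276 - 7016) = -102/161 - 1*12260 = -102/161 - 12260 = -1973962/161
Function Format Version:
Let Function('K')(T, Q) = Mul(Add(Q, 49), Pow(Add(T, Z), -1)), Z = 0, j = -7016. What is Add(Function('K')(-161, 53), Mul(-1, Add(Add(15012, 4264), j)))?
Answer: Rational(-1973962, 161) ≈ -12261.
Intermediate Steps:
Function('K')(T, Q) = Mul(Pow(T, -1), Add(49, Q)) (Function('K')(T, Q) = Mul(Add(Q, 49), Pow(Add(T, 0), -1)) = Mul(Add(49, Q), Pow(T, -1)) = Mul(Pow(T, -1), Add(49, Q)))
Add(Function('K')(-161, 53), Mul(-1, Add(Add(15012, 4264), j))) = Add(Mul(Pow(-161, -1), Add(49, 53)), Mul(-1, Add(Add(15012, 4264), -7016))) = Add(Mul(Rational(-1, 161), 102), Mul(-1, Add(19276, -7016))) = Add(Rational(-102, 161), Mul(-1, 12260)) = Add(Rational(-102, 161), -12260) = Rational(-1973962, 161)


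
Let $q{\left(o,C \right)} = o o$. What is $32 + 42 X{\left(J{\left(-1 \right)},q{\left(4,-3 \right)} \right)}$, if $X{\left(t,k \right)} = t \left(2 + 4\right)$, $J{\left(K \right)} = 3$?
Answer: $788$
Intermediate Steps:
$q{\left(o,C \right)} = o^{2}$
$X{\left(t,k \right)} = 6 t$ ($X{\left(t,k \right)} = t 6 = 6 t$)
$32 + 42 X{\left(J{\left(-1 \right)},q{\left(4,-3 \right)} \right)} = 32 + 42 \cdot 6 \cdot 3 = 32 + 42 \cdot 18 = 32 + 756 = 788$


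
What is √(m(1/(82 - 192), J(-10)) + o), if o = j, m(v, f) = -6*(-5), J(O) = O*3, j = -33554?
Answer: 34*I*√29 ≈ 183.1*I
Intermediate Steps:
J(O) = 3*O
m(v, f) = 30
o = -33554
√(m(1/(82 - 192), J(-10)) + o) = √(30 - 33554) = √(-33524) = 34*I*√29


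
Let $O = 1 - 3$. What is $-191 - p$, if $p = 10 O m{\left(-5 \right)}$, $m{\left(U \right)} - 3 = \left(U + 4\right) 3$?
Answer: $-191$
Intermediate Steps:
$m{\left(U \right)} = 15 + 3 U$ ($m{\left(U \right)} = 3 + \left(U + 4\right) 3 = 3 + \left(4 + U\right) 3 = 3 + \left(12 + 3 U\right) = 15 + 3 U$)
$O = -2$ ($O = 1 - 3 = -2$)
$p = 0$ ($p = 10 \left(-2\right) \left(15 + 3 \left(-5\right)\right) = - 20 \left(15 - 15\right) = \left(-20\right) 0 = 0$)
$-191 - p = -191 - 0 = -191 + 0 = -191$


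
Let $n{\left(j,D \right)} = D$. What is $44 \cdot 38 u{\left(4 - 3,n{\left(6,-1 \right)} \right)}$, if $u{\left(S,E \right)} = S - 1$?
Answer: $0$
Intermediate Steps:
$u{\left(S,E \right)} = -1 + S$ ($u{\left(S,E \right)} = S - 1 = -1 + S$)
$44 \cdot 38 u{\left(4 - 3,n{\left(6,-1 \right)} \right)} = 44 \cdot 38 \left(-1 + \left(4 - 3\right)\right) = 1672 \left(-1 + \left(4 - 3\right)\right) = 1672 \left(-1 + 1\right) = 1672 \cdot 0 = 0$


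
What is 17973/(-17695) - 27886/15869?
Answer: -778656307/280801955 ≈ -2.7730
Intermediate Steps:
17973/(-17695) - 27886/15869 = 17973*(-1/17695) - 27886*1/15869 = -17973/17695 - 27886/15869 = -778656307/280801955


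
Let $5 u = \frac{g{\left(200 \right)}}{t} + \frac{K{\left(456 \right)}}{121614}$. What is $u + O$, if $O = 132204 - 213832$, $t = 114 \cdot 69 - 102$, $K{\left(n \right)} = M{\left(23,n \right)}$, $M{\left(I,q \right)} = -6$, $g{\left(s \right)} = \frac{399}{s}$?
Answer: $- \frac{4281892405837823}{52456172000} \approx -81628.0$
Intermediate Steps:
$K{\left(n \right)} = -6$
$t = 7764$ ($t = 7866 - 102 = 7764$)
$O = -81628$ ($O = 132204 - 213832 = -81628$)
$u = \frac{2178177}{52456172000}$ ($u = \frac{\frac{399 \cdot \frac{1}{200}}{7764} - \frac{6}{121614}}{5} = \frac{399 \cdot \frac{1}{200} \cdot \frac{1}{7764} - \frac{1}{20269}}{5} = \frac{\frac{399}{200} \cdot \frac{1}{7764} - \frac{1}{20269}}{5} = \frac{\frac{133}{517600} - \frac{1}{20269}}{5} = \frac{1}{5} \cdot \frac{2178177}{10491234400} = \frac{2178177}{52456172000} \approx 4.1524 \cdot 10^{-5}$)
$u + O = \frac{2178177}{52456172000} - 81628 = - \frac{4281892405837823}{52456172000}$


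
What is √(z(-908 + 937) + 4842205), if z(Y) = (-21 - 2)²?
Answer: √4842734 ≈ 2200.6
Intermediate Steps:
z(Y) = 529 (z(Y) = (-23)² = 529)
√(z(-908 + 937) + 4842205) = √(529 + 4842205) = √4842734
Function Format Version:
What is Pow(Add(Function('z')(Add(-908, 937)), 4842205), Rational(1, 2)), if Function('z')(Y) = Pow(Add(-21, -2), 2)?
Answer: Pow(4842734, Rational(1, 2)) ≈ 2200.6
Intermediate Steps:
Function('z')(Y) = 529 (Function('z')(Y) = Pow(-23, 2) = 529)
Pow(Add(Function('z')(Add(-908, 937)), 4842205), Rational(1, 2)) = Pow(Add(529, 4842205), Rational(1, 2)) = Pow(4842734, Rational(1, 2))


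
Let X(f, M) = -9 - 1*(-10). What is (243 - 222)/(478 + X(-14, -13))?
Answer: 21/479 ≈ 0.043841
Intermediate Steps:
X(f, M) = 1 (X(f, M) = -9 + 10 = 1)
(243 - 222)/(478 + X(-14, -13)) = (243 - 222)/(478 + 1) = 21/479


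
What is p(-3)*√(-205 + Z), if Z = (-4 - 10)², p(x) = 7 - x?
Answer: 30*I ≈ 30.0*I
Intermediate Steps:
Z = 196 (Z = (-14)² = 196)
p(-3)*√(-205 + Z) = (7 - 1*(-3))*√(-205 + 196) = (7 + 3)*√(-9) = 10*(3*I) = 30*I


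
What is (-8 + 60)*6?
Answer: 312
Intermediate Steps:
(-8 + 60)*6 = 52*6 = 312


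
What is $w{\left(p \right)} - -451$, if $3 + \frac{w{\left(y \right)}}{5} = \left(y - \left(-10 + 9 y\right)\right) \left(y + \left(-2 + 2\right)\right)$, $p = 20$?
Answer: $-14564$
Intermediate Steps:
$w{\left(y \right)} = -15 + 5 y \left(10 - 8 y\right)$ ($w{\left(y \right)} = -15 + 5 \left(y - \left(-10 + 9 y\right)\right) \left(y + \left(-2 + 2\right)\right) = -15 + 5 \left(y - \left(-10 + 9 y\right)\right) \left(y + 0\right) = -15 + 5 \left(10 - 8 y\right) y = -15 + 5 y \left(10 - 8 y\right)$)
$w{\left(p \right)} - -451 = \left(-15 - 40 \cdot 20^{2} + 50 \cdot 20\right) - -451 = \left(-15 - 16000 + 1000\right) + 451 = -15015 + 451 = -14564$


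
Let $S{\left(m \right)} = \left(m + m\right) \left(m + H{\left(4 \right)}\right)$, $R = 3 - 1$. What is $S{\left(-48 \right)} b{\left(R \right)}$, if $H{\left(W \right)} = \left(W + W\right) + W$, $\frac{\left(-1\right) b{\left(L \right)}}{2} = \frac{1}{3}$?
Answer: $-2304$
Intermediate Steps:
$R = 2$ ($R = 3 - 1 = 2$)
$b{\left(L \right)} = - \frac{2}{3}$
$H{\left(W \right)} = 3 W$ ($H{\left(W \right)} = 2 W + W = 3 W$)
$S{\left(m \right)} = 2 m \left(12 + m\right)$ ($S{\left(m \right)} = \left(m + m\right) \left(m + 3 \cdot 4\right) = 2 m \left(m + 12\right) = 2 m \left(12 + m\right)$)
$S{\left(-48 \right)} b{\left(R \right)} = 2 \left(-48\right) \left(12 - 48\right) \left(- \frac{2}{3}\right) = 2 \left(-48\right) \left(-36\right) \left(- \frac{2}{3}\right) = 3456 \left(- \frac{2}{3}\right) = -2304$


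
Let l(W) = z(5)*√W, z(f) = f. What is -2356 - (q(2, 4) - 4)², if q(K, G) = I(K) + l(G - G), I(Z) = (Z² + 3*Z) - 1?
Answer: -2381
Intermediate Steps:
I(Z) = -1 + Z² + 3*Z
l(W) = 5*√W
q(K, G) = -1 + K² + 3*K (q(K, G) = (-1 + K² + 3*K) + 5*√(G - G) = (-1 + K² + 3*K) + 5*√0 = (-1 + K² + 3*K) + 5*0 = (-1 + K² + 3*K) + 0 = -1 + K² + 3*K)
-2356 - (q(2, 4) - 4)² = -2356 - ((-1 + 2² + 3*2) - 4)² = -2356 - ((-1 + 4 + 6) - 4)² = -2356 - (9 - 4)² = -2356 - 1*5² = -2356 - 1*25 = -2356 - 25 = -2381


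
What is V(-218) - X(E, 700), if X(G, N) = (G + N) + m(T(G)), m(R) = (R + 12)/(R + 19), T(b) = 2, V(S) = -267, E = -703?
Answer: -794/3 ≈ -264.67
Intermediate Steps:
m(R) = (12 + R)/(19 + R)
X(G, N) = 2/3 + G + N (X(G, N) = (G + N) + (12 + 2)/(19 + 2) = (G + N) + 14/21 = (G + N) + (1/21)*14 = (G + N) + 2/3 = 2/3 + G + N)
V(-218) - X(E, 700) = -267 - (2/3 - 703 + 700) = -267 - 1*(-7/3) = -267 + 7/3 = -794/3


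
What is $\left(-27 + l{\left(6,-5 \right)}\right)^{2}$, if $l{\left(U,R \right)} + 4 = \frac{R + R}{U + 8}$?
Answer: $\frac{49284}{49} \approx 1005.8$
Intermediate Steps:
$l{\left(U,R \right)} = -4 + \frac{2 R}{8 + U}$ ($l{\left(U,R \right)} = -4 + \frac{R + R}{U + 8} = -4 + \frac{2 R}{8 + U}$)
$\left(-27 + l{\left(6,-5 \right)}\right)^{2} = \left(-27 + \frac{2 \left(-16 - 5 - 12\right)}{8 + 6}\right)^{2} = \left(-27 + \frac{2 \left(-16 - 5 - 12\right)}{14}\right)^{2} = \left(-27 + 2 \cdot \frac{1}{14} \left(-33\right)\right)^{2} = \left(-27 - \frac{33}{7}\right)^{2} = \left(- \frac{222}{7}\right)^{2} = \frac{49284}{49}$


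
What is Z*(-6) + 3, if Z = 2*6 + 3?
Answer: -87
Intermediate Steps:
Z = 15 (Z = 12 + 3 = 15)
Z*(-6) + 3 = 15*(-6) + 3 = -90 + 3 = -87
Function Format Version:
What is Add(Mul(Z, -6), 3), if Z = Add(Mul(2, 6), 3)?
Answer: -87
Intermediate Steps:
Z = 15 (Z = Add(12, 3) = 15)
Add(Mul(Z, -6), 3) = Add(Mul(15, -6), 3) = Add(-90, 3) = -87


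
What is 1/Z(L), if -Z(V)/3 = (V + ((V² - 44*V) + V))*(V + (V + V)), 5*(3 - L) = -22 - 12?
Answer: 125/3479049 ≈ 3.5929e-5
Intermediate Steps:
L = 49/5 (L = 3 - (-22 - 12)/5 = 3 - ⅕*(-34) = 3 + 34/5 = 49/5 ≈ 9.8000)
Z(V) = -9*V*(V² - 42*V) (Z(V) = -3*(V + ((V² - 44*V) + V))*(V + (V + V)) = -3*(V + (V² - 43*V))*(V + 2*V) = -3*(V² - 42*V)*3*V = -9*V*(V² - 42*V))
1/Z(L) = 1/(9*(49/5)²*(42 - 1*49/5)) = 1/(9*(2401/25)*(42 - 49/5)) = 1/(9*(2401/25)*(161/5)) = 1/(3479049/125) = 125/3479049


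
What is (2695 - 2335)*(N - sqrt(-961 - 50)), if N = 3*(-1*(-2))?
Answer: 2160 - 360*I*sqrt(1011) ≈ 2160.0 - 11447.0*I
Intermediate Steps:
N = 6 (N = 3*2 = 6)
(2695 - 2335)*(N - sqrt(-961 - 50)) = (2695 - 2335)*(6 - sqrt(-961 - 50)) = 360*(6 - sqrt(-1011)) = 360*(6 - I*sqrt(1011)) = 2160 - 360*I*sqrt(1011)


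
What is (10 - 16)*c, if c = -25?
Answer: 150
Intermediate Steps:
(10 - 16)*c = (10 - 16)*(-25) = -6*(-25) = 150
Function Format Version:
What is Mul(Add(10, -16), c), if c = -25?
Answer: 150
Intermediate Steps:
Mul(Add(10, -16), c) = Mul(Add(10, -16), -25) = Mul(-6, -25) = 150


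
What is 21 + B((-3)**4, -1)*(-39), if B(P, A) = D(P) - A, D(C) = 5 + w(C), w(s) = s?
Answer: -3372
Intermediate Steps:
D(C) = 5 + C
B(P, A) = 5 + P - A (B(P, A) = (5 + P) - A = 5 + P - A)
21 + B((-3)**4, -1)*(-39) = 21 + (5 + (-3)**4 - 1*(-1))*(-39) = 21 + (5 + 81 + 1)*(-39) = 21 + 87*(-39) = 21 - 3393 = -3372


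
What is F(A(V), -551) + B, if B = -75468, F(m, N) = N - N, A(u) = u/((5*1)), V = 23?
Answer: -75468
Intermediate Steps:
A(u) = u/5
F(m, N) = 0
F(A(V), -551) + B = 0 - 75468 = -75468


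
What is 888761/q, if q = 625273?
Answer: 888761/625273 ≈ 1.4214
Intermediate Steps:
888761/q = 888761/625273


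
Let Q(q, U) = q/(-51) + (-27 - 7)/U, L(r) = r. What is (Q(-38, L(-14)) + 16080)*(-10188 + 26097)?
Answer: 30448197979/119 ≈ 2.5587e+8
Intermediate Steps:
Q(q, U) = -34/U - q/51 (Q(q, U) = q*(-1/51) - 34/U = -q/51 - 34/U = -34/U - q/51)
(Q(-38, L(-14)) + 16080)*(-10188 + 26097) = ((-34/(-14) - 1/51*(-38)) + 16080)*(-10188 + 26097) = ((-34*(-1/14) + 38/51) + 16080)*15909 = ((17/7 + 38/51) + 16080)*15909 = (1133/357 + 16080)*15909 = (5741693/357)*15909 = 30448197979/119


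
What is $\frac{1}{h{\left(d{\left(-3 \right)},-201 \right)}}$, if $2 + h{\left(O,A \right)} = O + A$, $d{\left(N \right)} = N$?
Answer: $- \frac{1}{206} \approx -0.0048544$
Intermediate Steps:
$h{\left(O,A \right)} = -2 + A + O$ ($h{\left(O,A \right)} = -2 + \left(O + A\right) = -2 + \left(A + O\right) = -2 + A + O$)
$\frac{1}{h{\left(d{\left(-3 \right)},-201 \right)}} = \frac{1}{-2 - 201 - 3} = \frac{1}{-206} = - \frac{1}{206}$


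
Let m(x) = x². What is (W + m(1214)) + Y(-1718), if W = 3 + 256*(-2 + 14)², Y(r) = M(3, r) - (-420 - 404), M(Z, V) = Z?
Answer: 1511490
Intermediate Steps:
Y(r) = 827 (Y(r) = 3 - (-420 - 404) = 3 - 1*(-824) = 3 + 824 = 827)
W = 36867 (W = 3 + 256*12² = 3 + 256*144 = 3 + 36864 = 36867)
(W + m(1214)) + Y(-1718) = (36867 + 1214²) + 827 = (36867 + 1473796) + 827 = 1510663 + 827 = 1511490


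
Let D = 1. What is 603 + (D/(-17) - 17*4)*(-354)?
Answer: 419829/17 ≈ 24696.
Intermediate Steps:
603 + (D/(-17) - 17*4)*(-354) = 603 + (1/(-17) - 17*4)*(-354) = 603 + (1*(-1/17) - 68)*(-354) = 603 + (-1/17 - 68)*(-354) = 603 - 1157/17*(-354) = 603 + 409578/17 = 419829/17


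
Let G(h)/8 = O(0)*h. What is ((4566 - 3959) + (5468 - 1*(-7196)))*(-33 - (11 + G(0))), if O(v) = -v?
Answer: -583924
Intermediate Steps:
G(h) = 0 (G(h) = 8*((-1*0)*h) = 8*(0*h) = 8*0 = 0)
((4566 - 3959) + (5468 - 1*(-7196)))*(-33 - (11 + G(0))) = ((4566 - 3959) + (5468 - 1*(-7196)))*(-33 - (11 + 0)) = (607 + (5468 + 7196))*(-33 - 1*11) = (607 + 12664)*(-33 - 11) = 13271*(-44) = -583924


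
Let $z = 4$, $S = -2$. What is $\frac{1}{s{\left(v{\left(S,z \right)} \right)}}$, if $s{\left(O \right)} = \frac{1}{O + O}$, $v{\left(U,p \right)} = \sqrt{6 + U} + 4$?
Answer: $12$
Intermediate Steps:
$v{\left(U,p \right)} = 4 + \sqrt{6 + U}$
$s{\left(O \right)} = \frac{1}{2 O}$
$\frac{1}{s{\left(v{\left(S,z \right)} \right)}} = \frac{1}{\frac{1}{2} \frac{1}{4 + \sqrt{6 - 2}}} = \frac{1}{\frac{1}{2} \frac{1}{4 + \sqrt{4}}} = \frac{1}{\frac{1}{2} \frac{1}{4 + 2}} = \frac{1}{\frac{1}{2} \cdot \frac{1}{6}} = \frac{1}{\frac{1}{12}} = 12$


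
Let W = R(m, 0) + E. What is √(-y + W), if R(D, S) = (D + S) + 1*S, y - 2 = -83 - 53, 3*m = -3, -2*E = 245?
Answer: √42/2 ≈ 3.2404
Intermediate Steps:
E = -245/2 (E = -½*245 = -245/2 ≈ -122.50)
m = -1 (m = (⅓)*(-3) = -1)
y = -134 (y = 2 + (-83 - 53) = 2 - 136 = -134)
R(D, S) = D + 2*S (R(D, S) = (D + S) + S = D + 2*S)
W = -247/2 (W = (-1 + 2*0) - 245/2 = (-1 + 0) - 245/2 = -1 - 245/2 = -247/2 ≈ -123.50)
√(-y + W) = √(-1*(-134) - 247/2) = √(134 - 247/2) = √(21/2) = √42/2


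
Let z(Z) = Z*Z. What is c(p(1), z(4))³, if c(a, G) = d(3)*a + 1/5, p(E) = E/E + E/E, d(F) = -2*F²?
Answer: -5735339/125 ≈ -45883.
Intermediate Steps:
p(E) = 2 (p(E) = 1 + 1 = 2)
z(Z) = Z²
c(a, G) = ⅕ - 18*a (c(a, G) = (-2*3²)*a + 1/5 = (-2*9)*a + ⅕ = -18*a + ⅕ = ⅕ - 18*a)
c(p(1), z(4))³ = (⅕ - 18*2)³ = (⅕ - 36)³ = (-179/5)³ = -5735339/125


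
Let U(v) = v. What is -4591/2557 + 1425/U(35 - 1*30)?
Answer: 724154/2557 ≈ 283.20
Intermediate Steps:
-4591/2557 + 1425/U(35 - 1*30) = -4591/2557 + 1425/(35 - 1*30) = -4591*1/2557 + 1425/(35 - 30) = -4591/2557 + 1425/5 = -4591/2557 + 1425*(1/5) = -4591/2557 + 285 = 724154/2557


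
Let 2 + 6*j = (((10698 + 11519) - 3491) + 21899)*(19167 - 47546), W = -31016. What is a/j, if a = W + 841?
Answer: 60350/384298959 ≈ 0.00015704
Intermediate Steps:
a = -30175 (a = -31016 + 841 = -30175)
j = -384298959/2 (j = -⅓ + ((((10698 + 11519) - 3491) + 21899)*(19167 - 47546))/6 = -⅓ + (((22217 - 3491) + 21899)*(-28379))/6 = -⅓ + ((18726 + 21899)*(-28379))/6 = -⅓ + (40625*(-28379))/6 = -⅓ + (⅙)*(-1152896875) = -⅓ - 1152896875/6 = -384298959/2 ≈ -1.9215e+8)
a/j = -30175/(-384298959/2) = -30175*(-2/384298959) = 60350/384298959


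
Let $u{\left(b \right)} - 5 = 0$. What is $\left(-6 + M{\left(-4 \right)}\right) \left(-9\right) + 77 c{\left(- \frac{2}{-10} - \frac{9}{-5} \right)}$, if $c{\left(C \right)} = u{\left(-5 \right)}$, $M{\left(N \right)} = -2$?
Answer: $457$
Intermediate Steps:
$u{\left(b \right)} = 5$ ($u{\left(b \right)} = 5 + 0 = 5$)
$c{\left(C \right)} = 5$
$\left(-6 + M{\left(-4 \right)}\right) \left(-9\right) + 77 c{\left(- \frac{2}{-10} - \frac{9}{-5} \right)} = \left(-6 - 2\right) \left(-9\right) + 77 \cdot 5 = \left(-8\right) \left(-9\right) + 385 = 72 + 385 = 457$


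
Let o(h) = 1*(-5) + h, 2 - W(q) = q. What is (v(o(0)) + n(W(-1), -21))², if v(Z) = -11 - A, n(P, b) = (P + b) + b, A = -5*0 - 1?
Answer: 2401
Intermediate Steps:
W(q) = 2 - q
o(h) = -5 + h
A = -1 (A = 0 - 1 = -1)
n(P, b) = P + 2*b
v(Z) = -10 (v(Z) = -11 - 1*(-1) = -11 + 1 = -10)
(v(o(0)) + n(W(-1), -21))² = (-10 + ((2 - 1*(-1)) + 2*(-21)))² = (-10 + ((2 + 1) - 42))² = (-10 + (3 - 42))² = (-10 - 39)² = (-49)² = 2401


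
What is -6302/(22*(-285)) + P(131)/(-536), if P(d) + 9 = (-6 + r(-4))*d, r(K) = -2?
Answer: 5002631/1680360 ≈ 2.9771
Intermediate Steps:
P(d) = -9 - 8*d (P(d) = -9 + (-6 - 2)*d = -9 - 8*d)
-6302/(22*(-285)) + P(131)/(-536) = -6302/(22*(-285)) + (-9 - 8*131)/(-536) = -6302/(-6270) + (-9 - 1048)*(-1/536) = -6302*(-1/6270) - 1057*(-1/536) = 3151/3135 + 1057/536 = 5002631/1680360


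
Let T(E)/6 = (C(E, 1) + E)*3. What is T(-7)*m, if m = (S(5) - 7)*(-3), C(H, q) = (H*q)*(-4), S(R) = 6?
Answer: 1134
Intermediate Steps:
C(H, q) = -4*H*q
T(E) = -54*E (T(E) = 6*((-4*E*1 + E)*3) = 6*((-4*E + E)*3) = 6*(-3*E*3) = 6*(-9*E) = -54*E)
m = 3 (m = (6 - 7)*(-3) = -1*(-3) = 3)
T(-7)*m = -54*(-7)*3 = 378*3 = 1134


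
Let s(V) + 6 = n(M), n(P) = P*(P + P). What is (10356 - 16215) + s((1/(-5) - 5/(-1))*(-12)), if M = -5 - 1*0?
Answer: -5815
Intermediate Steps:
M = -5 (M = -5 + 0 = -5)
n(P) = 2*P² (n(P) = P*(2*P) = 2*P²)
s(V) = 44 (s(V) = -6 + 2*(-5)² = -6 + 2*25 = -6 + 50 = 44)
(10356 - 16215) + s((1/(-5) - 5/(-1))*(-12)) = (10356 - 16215) + 44 = -5859 + 44 = -5815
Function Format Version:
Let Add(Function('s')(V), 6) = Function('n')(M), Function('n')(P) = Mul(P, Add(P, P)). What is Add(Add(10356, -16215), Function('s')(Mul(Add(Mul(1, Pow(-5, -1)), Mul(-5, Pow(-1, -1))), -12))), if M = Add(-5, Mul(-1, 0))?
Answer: -5815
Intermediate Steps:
M = -5 (M = Add(-5, 0) = -5)
Function('n')(P) = Mul(2, Pow(P, 2)) (Function('n')(P) = Mul(P, Mul(2, P)) = Mul(2, Pow(P, 2)))
Function('s')(V) = 44 (Function('s')(V) = Add(-6, Mul(2, Pow(-5, 2))) = Add(-6, Mul(2, 25)) = Add(-6, 50) = 44)
Add(Add(10356, -16215), Function('s')(Mul(Add(Mul(1, Pow(-5, -1)), Mul(-5, Pow(-1, -1))), -12))) = Add(Add(10356, -16215), 44) = Add(-5859, 44) = -5815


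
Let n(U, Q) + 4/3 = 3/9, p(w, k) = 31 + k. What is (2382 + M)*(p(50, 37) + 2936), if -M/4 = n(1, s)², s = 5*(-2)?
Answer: 7143512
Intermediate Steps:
s = -10
n(U, Q) = -1 (n(U, Q) = -4/3 + 3/9 = -4/3 + 3*(⅑) = -4/3 + ⅓ = -1)
M = -4 (M = -4*(-1)² = -4*1 = -4)
(2382 + M)*(p(50, 37) + 2936) = (2382 - 4)*((31 + 37) + 2936) = 2378*(68 + 2936) = 2378*3004 = 7143512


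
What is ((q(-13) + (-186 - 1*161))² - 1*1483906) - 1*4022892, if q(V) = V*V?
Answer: -5475114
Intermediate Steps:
q(V) = V²
((q(-13) + (-186 - 1*161))² - 1*1483906) - 1*4022892 = (((-13)² + (-186 - 1*161))² - 1*1483906) - 1*4022892 = ((169 + (-186 - 161))² - 1483906) - 4022892 = ((169 - 347)² - 1483906) - 4022892 = ((-178)² - 1483906) - 4022892 = (31684 - 1483906) - 4022892 = -1452222 - 4022892 = -5475114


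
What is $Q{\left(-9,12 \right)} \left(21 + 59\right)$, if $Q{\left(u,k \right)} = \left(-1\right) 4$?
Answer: $-320$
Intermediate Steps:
$Q{\left(u,k \right)} = -4$
$Q{\left(-9,12 \right)} \left(21 + 59\right) = - 4 \left(21 + 59\right) = \left(-4\right) 80 = -320$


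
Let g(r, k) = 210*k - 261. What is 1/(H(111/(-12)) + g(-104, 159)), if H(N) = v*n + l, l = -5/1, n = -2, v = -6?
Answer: 1/33136 ≈ 3.0179e-5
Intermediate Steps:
g(r, k) = -261 + 210*k
l = -5 (l = -5*1 = -5)
H(N) = 7 (H(N) = -6*(-2) - 5 = 12 - 5 = 7)
1/(H(111/(-12)) + g(-104, 159)) = 1/(7 + (-261 + 210*159)) = 1/(7 + (-261 + 33390)) = 1/(7 + 33129) = 1/33136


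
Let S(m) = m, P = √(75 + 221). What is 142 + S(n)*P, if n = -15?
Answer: 142 - 30*√74 ≈ -116.07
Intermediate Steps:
P = 2*√74 (P = √296 = 2*√74 ≈ 17.205)
142 + S(n)*P = 142 - 30*√74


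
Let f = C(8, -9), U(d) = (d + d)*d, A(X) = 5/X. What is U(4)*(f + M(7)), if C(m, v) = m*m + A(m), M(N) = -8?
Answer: 1812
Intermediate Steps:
U(d) = 2*d**2 (U(d) = (2*d)*d = 2*d**2)
C(m, v) = m**2 + 5/m (C(m, v) = m*m + 5/m = m**2 + 5/m)
f = 517/8 (f = (5 + 8**3)/8 = (5 + 512)/8 = (1/8)*517 = 517/8 ≈ 64.625)
U(4)*(f + M(7)) = (2*4**2)*(517/8 - 8) = (2*16)*(453/8) = 32*(453/8) = 1812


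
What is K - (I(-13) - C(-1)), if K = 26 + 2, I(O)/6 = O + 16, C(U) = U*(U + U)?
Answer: 12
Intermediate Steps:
C(U) = 2*U² (C(U) = U*(2*U) = 2*U²)
I(O) = 96 + 6*O (I(O) = 6*(O + 16) = 6*(16 + O) = 96 + 6*O)
K = 28
K - (I(-13) - C(-1)) = 28 - ((96 + 6*(-13)) - 2*(-1)²) = 28 - ((96 - 78) - 2) = 28 - (18 - 1*2) = 28 - (18 - 2) = 28 - 1*16 = 28 - 16 = 12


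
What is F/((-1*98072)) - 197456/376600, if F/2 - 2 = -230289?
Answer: 1375779139/329767100 ≈ 4.1720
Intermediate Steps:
F = -460574 (F = 4 + 2*(-230289) = 4 - 460578 = -460574)
F/((-1*98072)) - 197456/376600 = -460574/((-1*98072)) - 197456/376600 = -460574/(-98072) - 197456*1/376600 = -460574*(-1/98072) - 3526/6725 = 230287/49036 - 3526/6725 = 1375779139/329767100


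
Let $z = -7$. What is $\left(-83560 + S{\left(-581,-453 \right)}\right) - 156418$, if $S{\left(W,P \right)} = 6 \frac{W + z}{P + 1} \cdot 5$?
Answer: $- \frac{27113104}{113} \approx -2.3994 \cdot 10^{5}$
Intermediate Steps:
$S{\left(W,P \right)} = \frac{30 \left(-7 + W\right)}{1 + P}$ ($S{\left(W,P \right)} = 6 \frac{W - 7}{P + 1} \cdot 5 = 6 \frac{-7 + W}{1 + P} 5 = \frac{6 \left(-7 + W\right)}{1 + P} 5 = \frac{30 \left(-7 + W\right)}{1 + P}$)
$\left(-83560 + S{\left(-581,-453 \right)}\right) - 156418 = \left(-83560 + \frac{30 \left(-7 - 581\right)}{1 - 453}\right) - 156418 = \left(-83560 + 30 \frac{1}{-452} \left(-588\right)\right) - 156418 = \left(-83560 + 30 \left(- \frac{1}{452}\right) \left(-588\right)\right) - 156418 = \left(-83560 + \frac{4410}{113}\right) - 156418 = - \frac{9437870}{113} - 156418 = - \frac{27113104}{113}$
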